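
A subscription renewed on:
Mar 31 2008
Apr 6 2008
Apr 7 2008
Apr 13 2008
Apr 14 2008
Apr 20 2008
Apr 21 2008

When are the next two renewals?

The gap pattern 6, 1, 6, 1, 6, 1 repeats every 2 events.
These are the Mondays and Sundays of each week.
The following Sunday is Apr 27 2008.
Next Monday: Apr 28 2008.

Apr 27 2008, Apr 28 2008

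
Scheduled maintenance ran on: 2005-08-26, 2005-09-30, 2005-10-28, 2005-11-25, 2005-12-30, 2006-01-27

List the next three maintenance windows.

2006-02-24, 2006-03-31, 2006-04-28

Every date is a Friday; gaps 35, 28, 28, 35, 28 days.
Each is the last Friday of its month (at least one falls on the 29th or later, ruling out '4th Friday').
February 2006 ends with Friday 2006-02-24.
March 2006 ends with Friday 2006-03-31.
Last Friday of April 2006: 2006-04-28.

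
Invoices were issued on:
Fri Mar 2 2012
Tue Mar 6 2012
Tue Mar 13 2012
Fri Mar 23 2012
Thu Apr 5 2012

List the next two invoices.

The spacing grows by 3 each time: 4, 7, 10, 13 days.
Next gap: 16 days. Thu Apr 5 2012 + 16 days = Sat Apr 21 2012.
Next gap: 19 days. Sat Apr 21 2012 + 19 days = Thu May 10 2012.

Sat Apr 21 2012, Thu May 10 2012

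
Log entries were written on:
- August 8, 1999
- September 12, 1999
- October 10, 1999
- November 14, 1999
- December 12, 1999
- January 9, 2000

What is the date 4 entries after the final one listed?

May 14, 2000

All dates are Sundays, 35, 28, 35, 28, 28 days apart.
Specifically, the 2nd Sunday of each month.
February 2000 — 2nd Sunday is February 13, 2000.
2nd Sunday of March 2000: March 12, 2000.
2nd Sunday of April 2000: April 9, 2000.
2nd Sunday of May 2000: May 14, 2000.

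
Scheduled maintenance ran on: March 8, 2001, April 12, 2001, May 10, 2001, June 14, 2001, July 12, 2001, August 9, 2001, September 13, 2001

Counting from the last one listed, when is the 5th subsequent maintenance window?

February 14, 2002

All dates are Thursdays, 35, 28, 35, 28, 28, 35 days apart.
Specifically, the 2nd Thursday of each month.
October 2001 — 2nd Thursday is October 11, 2001.
November 2001 — 2nd Thursday is November 8, 2001.
2nd Thursday of December 2001: December 13, 2001.
January 2002 — 2nd Thursday is January 10, 2002.
February 2002 — 2nd Thursday is February 14, 2002.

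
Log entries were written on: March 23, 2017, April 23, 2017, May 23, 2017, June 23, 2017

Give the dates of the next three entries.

July 23, 2017; August 23, 2017; September 23, 2017

Each date is the 23rd; the gaps (31, 30, 31) track the month lengths.
The rule is the 23rd of each month.
Next: July 2017 → July 23, 2017.
Next: August 2017 → August 23, 2017.
September 2017: September 23, 2017.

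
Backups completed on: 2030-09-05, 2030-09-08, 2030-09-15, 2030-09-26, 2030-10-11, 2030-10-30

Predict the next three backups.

Gaps: 3, 7, 11, 15, 19 days — each gap is 4 larger than the previous one.
Next gap: 23 days. 2030-10-30 + 23 days = 2030-11-22.
Next gap: 27 days. 2030-11-22 + 27 days = 2030-12-19.
Next gap: 31 days. 2030-12-19 + 31 days = 2031-01-19.

2030-11-22, 2030-12-19, 2031-01-19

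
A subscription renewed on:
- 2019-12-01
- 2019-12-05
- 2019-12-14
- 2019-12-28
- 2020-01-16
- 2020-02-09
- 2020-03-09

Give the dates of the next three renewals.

2020-04-12, 2020-05-21, 2020-07-04

Gaps: 4, 9, 14, 19, 24, 29 days — each gap is 5 larger than the previous one.
Next gap: 34 days. 2020-03-09 + 34 days = 2020-04-12.
Next gap: 39 days. 2020-04-12 + 39 days = 2020-05-21.
Next gap: 44 days. 2020-05-21 + 44 days = 2020-07-04.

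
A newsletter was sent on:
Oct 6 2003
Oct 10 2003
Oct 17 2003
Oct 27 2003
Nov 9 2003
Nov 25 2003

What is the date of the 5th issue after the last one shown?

Intervals are 4, 7, 10, 13, 16 days — an arithmetic progression with common difference 3.
Next gap: 19 days. Nov 25 2003 + 19 days = Dec 14 2003.
Next gap: 22 days. Dec 14 2003 + 22 days = Jan 5 2004.
Next gap: 25 days. Jan 5 2004 + 25 days = Jan 30 2004.
Next gap: 28 days. Jan 30 2004 + 28 days = Feb 27 2004.
Next gap: 31 days. Feb 27 2004 + 31 days = Mar 29 2004.

Mar 29 2004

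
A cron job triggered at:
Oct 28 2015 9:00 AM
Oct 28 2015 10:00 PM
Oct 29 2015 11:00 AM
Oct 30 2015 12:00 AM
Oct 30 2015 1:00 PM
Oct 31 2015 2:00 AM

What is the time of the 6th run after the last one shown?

The interval is a steady 13 hours (13, 13, 13, 13, 13).
Oct 31 2015 2:00 AM + 13 h = Oct 31 2015 3:00 PM.
Oct 31 2015 3:00 PM + 13 h = Nov 1 2015 4:00 AM.
Nov 1 2015 4:00 AM + 13 h = Nov 1 2015 5:00 PM.
Nov 1 2015 5:00 PM + 13 h = Nov 2 2015 6:00 AM.
Nov 2 2015 6:00 AM + 13 h = Nov 2 2015 7:00 PM.
Nov 2 2015 7:00 PM + 13 h = Nov 3 2015 8:00 AM.

Nov 3 2015 8:00 AM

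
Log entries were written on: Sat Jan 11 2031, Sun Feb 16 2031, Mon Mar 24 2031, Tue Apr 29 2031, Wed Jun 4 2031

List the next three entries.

Thu Jul 10 2031, Fri Aug 15 2031, Sat Sep 20 2031

The spacing is 36, 36, 36, 36 days — always 36 days.
Wed Jun 4 2031 + 36 days = Thu Jul 10 2031.
Thu Jul 10 2031 + 36 days = Fri Aug 15 2031.
Fri Aug 15 2031 + 36 days = Sat Sep 20 2031.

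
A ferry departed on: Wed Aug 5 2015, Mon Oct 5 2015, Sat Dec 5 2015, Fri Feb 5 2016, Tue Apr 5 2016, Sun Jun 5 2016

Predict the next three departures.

Fri Aug 5 2016, Wed Oct 5 2016, Mon Dec 5 2016

Each date is the 5th; the gaps (61, 61, 62, 60, 61) track the month lengths.
The rule is the 5th of every 2 months.
August 2016: Fri Aug 5 2016.
October 2016: Wed Oct 5 2016.
December 2016: Mon Dec 5 2016.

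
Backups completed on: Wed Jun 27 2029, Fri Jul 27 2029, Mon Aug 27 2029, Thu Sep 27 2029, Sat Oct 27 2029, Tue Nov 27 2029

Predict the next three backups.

Thu Dec 27 2029, Sun Jan 27 2030, Wed Feb 27 2030

Gaps: 30, 31, 31, 30, 31 days — not constant. Every event is on the 27th of the month.
Pattern: the 27th of each month.
Next: December 2029 → Thu Dec 27 2029.
Next: January 2030 → Sun Jan 27 2030.
Next: February 2030 → Wed Feb 27 2030.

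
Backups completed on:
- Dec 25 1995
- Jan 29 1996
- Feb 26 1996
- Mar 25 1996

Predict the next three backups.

Apr 29 1996, May 27 1996, Jun 24 1996

These are Mondays with 35, 28, 28-day gaps.
Each is the final Monday of its month — Jan 29 1996 is past the 28th, so '4th Monday' doesn't fit.
Last Monday of April 1996: Apr 29 1996.
May 1996 ends with Monday May 27 1996.
Last Monday of June 1996: Jun 24 1996.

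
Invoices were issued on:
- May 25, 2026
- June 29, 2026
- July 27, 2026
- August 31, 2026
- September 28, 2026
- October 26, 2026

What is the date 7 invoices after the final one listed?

May 31, 2027

These are Mondays with 35, 28, 35, 28, 28-day gaps.
Each is the final Monday of its month — June 29, 2026 is past the 28th, so '4th Monday' doesn't fit.
November 2026 ends with Monday November 30, 2026.
Last Monday of December 2026: December 28, 2026.
Last Monday of January 2027: January 25, 2027.
Last Monday of February 2027: February 22, 2027.
March 2027 ends with Monday March 29, 2027.
April 2027 ends with Monday April 26, 2027.
Last Monday of May 2027: May 31, 2027.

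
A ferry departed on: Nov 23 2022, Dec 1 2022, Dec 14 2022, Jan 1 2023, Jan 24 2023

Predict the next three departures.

Intervals are 8, 13, 18, 23 days — an arithmetic progression with common difference 5.
Next gap: 28 days. Jan 24 2023 + 28 days = Feb 21 2023.
Next gap: 33 days. Feb 21 2023 + 33 days = Mar 26 2023.
Next gap: 38 days. Mar 26 2023 + 38 days = May 3 2023.

Feb 21 2023, Mar 26 2023, May 3 2023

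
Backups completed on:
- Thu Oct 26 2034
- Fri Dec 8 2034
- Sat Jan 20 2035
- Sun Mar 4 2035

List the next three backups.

Gaps between consecutive events: 43, 43, 43 days — a constant 43-day interval.
Sun Mar 4 2035 + 43 days = Mon Apr 16 2035.
Mon Apr 16 2035 + 43 days = Tue May 29 2035.
Tue May 29 2035 + 43 days = Wed Jul 11 2035.

Mon Apr 16 2035, Tue May 29 2035, Wed Jul 11 2035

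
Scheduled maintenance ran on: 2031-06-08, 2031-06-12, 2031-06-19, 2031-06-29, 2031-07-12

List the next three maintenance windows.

2031-07-28, 2031-08-16, 2031-09-07

Gaps: 4, 7, 10, 13 days — each gap is 3 larger than the previous one.
Next gap: 16 days. 2031-07-12 + 16 days = 2031-07-28.
Next gap: 19 days. 2031-07-28 + 19 days = 2031-08-16.
Next gap: 22 days. 2031-08-16 + 22 days = 2031-09-07.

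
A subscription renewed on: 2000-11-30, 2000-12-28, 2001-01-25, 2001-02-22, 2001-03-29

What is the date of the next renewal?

2001-04-26

Every date is a Thursday; gaps 28, 28, 28, 35 days.
Each is the last Thursday of its month (at least one falls on the 29th or later, ruling out '4th Thursday').
Last Thursday of April 2001: 2001-04-26.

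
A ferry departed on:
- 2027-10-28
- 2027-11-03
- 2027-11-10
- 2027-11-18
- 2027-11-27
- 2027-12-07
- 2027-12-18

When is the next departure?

Gaps: 6, 7, 8, 9, 10, 11 days — each gap is 1 larger than the previous one.
Next gap: 12 days. 2027-12-18 + 12 days = 2027-12-30.

2027-12-30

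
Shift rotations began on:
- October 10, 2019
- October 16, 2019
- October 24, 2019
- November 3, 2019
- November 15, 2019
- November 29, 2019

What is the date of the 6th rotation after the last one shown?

Intervals are 6, 8, 10, 12, 14 days — an arithmetic progression with common difference 2.
Next gap: 16 days. November 29, 2019 + 16 days = December 15, 2019.
Next gap: 18 days. December 15, 2019 + 18 days = January 2, 2020.
Next gap: 20 days. January 2, 2020 + 20 days = January 22, 2020.
Next gap: 22 days. January 22, 2020 + 22 days = February 13, 2020.
Next gap: 24 days. February 13, 2020 + 24 days = March 8, 2020.
Next gap: 26 days. March 8, 2020 + 26 days = April 3, 2020.

April 3, 2020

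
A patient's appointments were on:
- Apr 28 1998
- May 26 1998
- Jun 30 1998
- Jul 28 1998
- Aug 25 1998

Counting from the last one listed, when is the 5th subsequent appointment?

Jan 26 1999

All Tuesdays; the gaps (28, 35, 28, 28) vary with month length.
This is the last Tuesday of each month.
Last Tuesday of September 1998: Sep 29 1998.
Last Tuesday of October 1998: Oct 27 1998.
November 1998 ends with Tuesday Nov 24 1998.
Last Tuesday of December 1998: Dec 29 1998.
Last Tuesday of January 1999: Jan 26 1999.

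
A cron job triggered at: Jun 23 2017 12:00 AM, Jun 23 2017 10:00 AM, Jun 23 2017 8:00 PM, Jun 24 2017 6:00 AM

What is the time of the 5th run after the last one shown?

Jun 26 2017 8:00 AM

Spacing: 10, 10, 10 h — constant 10 h.
Jun 24 2017 6:00 AM + 10 h = Jun 24 2017 4:00 PM.
Jun 24 2017 4:00 PM + 10 h = Jun 25 2017 2:00 AM.
Jun 25 2017 2:00 AM + 10 h = Jun 25 2017 12:00 PM.
Jun 25 2017 12:00 PM + 10 h = Jun 25 2017 10:00 PM.
Jun 25 2017 10:00 PM + 10 h = Jun 26 2017 8:00 AM.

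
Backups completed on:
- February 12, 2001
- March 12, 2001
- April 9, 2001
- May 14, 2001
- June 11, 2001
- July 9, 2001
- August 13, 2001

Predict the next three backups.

These are Mondays at 28- or 35-day spacing (28, 28, 35, 28, 28, 35).
The pattern: 2nd Monday of the month.
2nd Monday of September 2001: September 10, 2001.
2nd Monday of October 2001: October 8, 2001.
November 2001 — 2nd Monday is November 12, 2001.

September 10, 2001; October 8, 2001; November 12, 2001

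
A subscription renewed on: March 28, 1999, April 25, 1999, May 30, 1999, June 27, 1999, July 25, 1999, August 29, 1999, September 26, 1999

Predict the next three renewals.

October 31, 1999; November 28, 1999; December 26, 1999

All Sundays; the gaps (28, 35, 28, 28, 35, 28) vary with month length.
This is the last Sunday of each month.
October 1999 ends with Sunday October 31, 1999.
November 1999 ends with Sunday November 28, 1999.
December 1999 ends with Sunday December 26, 1999.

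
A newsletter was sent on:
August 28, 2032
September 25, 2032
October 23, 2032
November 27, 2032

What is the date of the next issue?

All dates are Saturdays, 28, 28, 35 days apart.
Specifically, the 4th Saturday of each month.
4th Saturday of December 2032: December 25, 2032.

December 25, 2032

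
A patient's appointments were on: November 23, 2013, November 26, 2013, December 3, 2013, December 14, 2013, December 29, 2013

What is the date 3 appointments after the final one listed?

Intervals are 3, 7, 11, 15 days — an arithmetic progression with common difference 4.
Next gap: 19 days. December 29, 2013 + 19 days = January 17, 2014.
Next gap: 23 days. January 17, 2014 + 23 days = February 9, 2014.
Next gap: 27 days. February 9, 2014 + 27 days = March 8, 2014.

March 8, 2014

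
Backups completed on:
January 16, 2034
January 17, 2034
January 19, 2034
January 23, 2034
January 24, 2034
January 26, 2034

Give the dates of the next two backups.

Every event lands on a Monday or Tuesday or Thursday (gaps cycle 1, 2, 4, 1, 2).
So the schedule is: every Monday, Tuesday and Thursday.
Next Monday: January 30, 2034.
Next Tuesday: January 31, 2034.

January 30, 2034; January 31, 2034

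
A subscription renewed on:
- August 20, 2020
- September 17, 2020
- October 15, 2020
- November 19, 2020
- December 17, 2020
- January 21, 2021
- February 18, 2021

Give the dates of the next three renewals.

March 18, 2021; April 15, 2021; May 20, 2021

Gaps: 28, 28, 35, 28, 35, 28 days — a mix of 28 and 35. Every date is a Thursday.
Each is the 3rd Thursday of its month.
March 2021 — 3rd Thursday is March 18, 2021.
3rd Thursday of April 2021: April 15, 2021.
3rd Thursday of May 2021: May 20, 2021.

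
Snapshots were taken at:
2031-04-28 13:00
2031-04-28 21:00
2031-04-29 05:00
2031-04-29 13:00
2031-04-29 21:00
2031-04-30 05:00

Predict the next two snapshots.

Gaps: 8, 8, 8, 8, 8 hours — each event is 8 hours after the previous one.
2031-04-30 05:00 + 8 h = 2031-04-30 13:00.
2031-04-30 13:00 + 8 h = 2031-04-30 21:00.

2031-04-30 13:00, 2031-04-30 21:00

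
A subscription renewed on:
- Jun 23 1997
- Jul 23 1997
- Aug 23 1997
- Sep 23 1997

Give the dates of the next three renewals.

Oct 23 1997, Nov 23 1997, Dec 23 1997

Gaps: 30, 31, 31 days — not constant. Every event is on the 23rd of the month.
Pattern: the 23rd of each month.
October 1997: Oct 23 1997.
Next: November 1997 → Nov 23 1997.
December 1997: Dec 23 1997.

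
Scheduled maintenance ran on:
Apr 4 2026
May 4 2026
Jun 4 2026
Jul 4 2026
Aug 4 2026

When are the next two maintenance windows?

Gaps: 30, 31, 30, 31 days — not constant. Every event is on the 4th of the month.
Pattern: the 4th of each month.
Next: September 2026 → Sep 4 2026.
Next: October 2026 → Oct 4 2026.

Sep 4 2026, Oct 4 2026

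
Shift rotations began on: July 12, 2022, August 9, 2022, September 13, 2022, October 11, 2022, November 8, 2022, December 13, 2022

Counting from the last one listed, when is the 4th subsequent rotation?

These are Tuesdays at 28- or 35-day spacing (28, 35, 28, 28, 35).
The pattern: 2nd Tuesday of the month.
2nd Tuesday of January 2023: January 10, 2023.
February 2023 — 2nd Tuesday is February 14, 2023.
2nd Tuesday of March 2023: March 14, 2023.
2nd Tuesday of April 2023: April 11, 2023.

April 11, 2023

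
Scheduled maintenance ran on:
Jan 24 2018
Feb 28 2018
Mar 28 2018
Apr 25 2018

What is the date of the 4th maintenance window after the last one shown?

Gaps: 35, 28, 28 days — a mix of 28 and 35. Every date is a Wednesday.
Each is the 4th Wednesday of its month.
4th Wednesday of May 2018: May 23 2018.
4th Wednesday of June 2018: Jun 27 2018.
July 2018 — 4th Wednesday is Jul 25 2018.
4th Wednesday of August 2018: Aug 22 2018.

Aug 22 2018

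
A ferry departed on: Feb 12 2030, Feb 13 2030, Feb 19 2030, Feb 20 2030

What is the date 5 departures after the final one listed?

Gaps: 1, 6, 1 days — not constant, but cyclic with period 2.
The events fall on every Tuesday and Wednesday.
The following Tuesday is Feb 26 2030.
The following Wednesday is Feb 27 2030.
Next Tuesday: Mar 5 2030.
The following Wednesday is Mar 6 2030.
Next Tuesday: Mar 12 2030.

Mar 12 2030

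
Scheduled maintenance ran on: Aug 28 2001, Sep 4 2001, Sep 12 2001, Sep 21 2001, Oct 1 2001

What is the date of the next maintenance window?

Oct 12 2001

The spacing grows by 1 each time: 7, 8, 9, 10 days.
Next gap: 11 days. Oct 1 2001 + 11 days = Oct 12 2001.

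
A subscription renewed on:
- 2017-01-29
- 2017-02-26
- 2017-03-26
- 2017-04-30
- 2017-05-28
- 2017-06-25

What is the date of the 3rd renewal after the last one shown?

Every date is a Sunday; gaps 28, 28, 35, 28, 28 days.
Each is the last Sunday of its month (at least one falls on the 29th or later, ruling out '4th Sunday').
Last Sunday of July 2017: 2017-07-30.
August 2017 ends with Sunday 2017-08-27.
Last Sunday of September 2017: 2017-09-24.

2017-09-24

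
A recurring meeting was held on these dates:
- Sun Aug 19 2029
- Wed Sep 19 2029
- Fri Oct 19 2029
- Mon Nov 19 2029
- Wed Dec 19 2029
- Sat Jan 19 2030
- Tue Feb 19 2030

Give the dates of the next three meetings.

Tue Mar 19 2030, Fri Apr 19 2030, Sun May 19 2030

Gaps: 31, 30, 31, 30, 31, 31 days — not constant. Every event is on the 19th of the month.
Pattern: the 19th of each month.
Next: March 2030 → Tue Mar 19 2030.
April 2030: Fri Apr 19 2030.
May 2030: Sun May 19 2030.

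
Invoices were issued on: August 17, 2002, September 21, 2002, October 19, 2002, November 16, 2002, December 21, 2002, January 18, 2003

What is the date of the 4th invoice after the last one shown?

May 17, 2003

These are Saturdays at 28- or 35-day spacing (35, 28, 28, 35, 28).
The pattern: 3rd Saturday of the month.
3rd Saturday of February 2003: February 15, 2003.
3rd Saturday of March 2003: March 15, 2003.
April 2003 — 3rd Saturday is April 19, 2003.
3rd Saturday of May 2003: May 17, 2003.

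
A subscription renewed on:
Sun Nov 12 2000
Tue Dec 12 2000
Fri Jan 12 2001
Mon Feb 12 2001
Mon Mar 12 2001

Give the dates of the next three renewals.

Gaps: 30, 31, 31, 28 days — not constant. Every event is on the 12th of the month.
Pattern: the 12th of each month.
Next: April 2001 → Thu Apr 12 2001.
Next: May 2001 → Sat May 12 2001.
June 2001: Tue Jun 12 2001.

Thu Apr 12 2001, Sat May 12 2001, Tue Jun 12 2001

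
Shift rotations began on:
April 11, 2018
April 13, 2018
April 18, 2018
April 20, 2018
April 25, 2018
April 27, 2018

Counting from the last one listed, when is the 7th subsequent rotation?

May 23, 2018

The gap pattern 2, 5, 2, 5, 2 repeats every 2 events.
These are the Wednesdays and Fridays of each week.
The following Wednesday is May 2, 2018.
Next Friday: May 4, 2018.
The following Wednesday is May 9, 2018.
Next Friday: May 11, 2018.
Next Wednesday: May 16, 2018.
Next Friday: May 18, 2018.
The following Wednesday is May 23, 2018.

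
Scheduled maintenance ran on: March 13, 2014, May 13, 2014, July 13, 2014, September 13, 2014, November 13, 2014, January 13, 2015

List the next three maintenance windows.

March 13, 2015; May 13, 2015; July 13, 2015

Gaps: 61, 61, 62, 61, 61 days — not constant. Every event is on the 13th of the month.
Pattern: the 13th of every 2 months.
March 2015: March 13, 2015.
May 2015: May 13, 2015.
July 2015: July 13, 2015.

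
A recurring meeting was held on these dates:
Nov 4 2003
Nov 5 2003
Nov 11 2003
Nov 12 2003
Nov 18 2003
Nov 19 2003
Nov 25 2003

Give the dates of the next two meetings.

Every event lands on a Tuesday or Wednesday (gaps cycle 1, 6, 1, 6, 1, 6).
So the schedule is: every Tuesday and Wednesday.
Next Wednesday: Nov 26 2003.
The following Tuesday is Dec 2 2003.

Nov 26 2003, Dec 2 2003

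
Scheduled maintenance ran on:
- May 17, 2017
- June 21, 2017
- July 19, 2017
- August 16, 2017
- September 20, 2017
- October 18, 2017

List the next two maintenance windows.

November 15, 2017; December 20, 2017

All dates are Wednesdays, 35, 28, 28, 35, 28 days apart.
Specifically, the 3rd Wednesday of each month.
3rd Wednesday of November 2017: November 15, 2017.
December 2017 — 3rd Wednesday is December 20, 2017.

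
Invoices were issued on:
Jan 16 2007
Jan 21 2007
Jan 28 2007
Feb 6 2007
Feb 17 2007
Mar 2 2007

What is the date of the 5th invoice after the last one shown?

Jun 5 2007

Gaps: 5, 7, 9, 11, 13 days — each gap is 2 larger than the previous one.
Next gap: 15 days. Mar 2 2007 + 15 days = Mar 17 2007.
Next gap: 17 days. Mar 17 2007 + 17 days = Apr 3 2007.
Next gap: 19 days. Apr 3 2007 + 19 days = Apr 22 2007.
Next gap: 21 days. Apr 22 2007 + 21 days = May 13 2007.
Next gap: 23 days. May 13 2007 + 23 days = Jun 5 2007.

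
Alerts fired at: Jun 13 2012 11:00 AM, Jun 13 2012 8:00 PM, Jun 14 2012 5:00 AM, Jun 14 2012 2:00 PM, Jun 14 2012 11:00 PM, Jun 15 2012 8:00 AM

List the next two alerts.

Jun 15 2012 5:00 PM, Jun 16 2012 2:00 AM

Spacing: 9, 9, 9, 9, 9 h — constant 9 h.
Jun 15 2012 8:00 AM + 9 h = Jun 15 2012 5:00 PM.
Jun 15 2012 5:00 PM + 9 h = Jun 16 2012 2:00 AM.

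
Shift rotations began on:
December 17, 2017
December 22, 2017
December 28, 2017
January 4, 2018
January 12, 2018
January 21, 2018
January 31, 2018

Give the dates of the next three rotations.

February 11, 2018; February 23, 2018; March 8, 2018

Gaps: 5, 6, 7, 8, 9, 10 days — each gap is 1 larger than the previous one.
Next gap: 11 days. January 31, 2018 + 11 days = February 11, 2018.
Next gap: 12 days. February 11, 2018 + 12 days = February 23, 2018.
Next gap: 13 days. February 23, 2018 + 13 days = March 8, 2018.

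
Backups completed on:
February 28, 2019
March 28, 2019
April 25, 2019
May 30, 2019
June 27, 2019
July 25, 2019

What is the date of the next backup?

August 29, 2019

All Thursdays; the gaps (28, 28, 35, 28, 28) vary with month length.
This is the last Thursday of each month.
August 2019 ends with Thursday August 29, 2019.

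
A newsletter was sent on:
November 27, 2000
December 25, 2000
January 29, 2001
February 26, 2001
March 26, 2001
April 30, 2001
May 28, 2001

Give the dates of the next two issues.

June 25, 2001; July 30, 2001

All Mondays; the gaps (28, 35, 28, 28, 35, 28) vary with month length.
This is the last Monday of each month.
Last Monday of June 2001: June 25, 2001.
July 2001 ends with Monday July 30, 2001.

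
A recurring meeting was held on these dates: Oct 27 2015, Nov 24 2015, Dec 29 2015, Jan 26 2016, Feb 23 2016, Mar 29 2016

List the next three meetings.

Every date is a Tuesday; gaps 28, 35, 28, 28, 35 days.
Each is the last Tuesday of its month (at least one falls on the 29th or later, ruling out '4th Tuesday').
Last Tuesday of April 2016: Apr 26 2016.
May 2016 ends with Tuesday May 31 2016.
June 2016 ends with Tuesday Jun 28 2016.

Apr 26 2016, May 31 2016, Jun 28 2016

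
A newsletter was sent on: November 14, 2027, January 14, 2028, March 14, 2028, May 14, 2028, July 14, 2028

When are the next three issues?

September 14, 2028; November 14, 2028; January 14, 2029

Each date is the 14th; the gaps (61, 60, 61, 61) track the month lengths.
The rule is the 14th of every 2 months.
September 2028: September 14, 2028.
Next: November 2028 → November 14, 2028.
January 2029: January 14, 2029.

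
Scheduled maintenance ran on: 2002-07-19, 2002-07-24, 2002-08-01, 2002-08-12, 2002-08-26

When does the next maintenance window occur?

The spacing grows by 3 each time: 5, 8, 11, 14 days.
Next gap: 17 days. 2002-08-26 + 17 days = 2002-09-12.

2002-09-12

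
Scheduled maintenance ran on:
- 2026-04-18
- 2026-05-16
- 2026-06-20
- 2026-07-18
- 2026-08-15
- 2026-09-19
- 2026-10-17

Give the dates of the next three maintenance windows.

2026-11-21, 2026-12-19, 2027-01-16

These are Saturdays at 28- or 35-day spacing (28, 35, 28, 28, 35, 28).
The pattern: 3rd Saturday of the month.
November 2026 — 3rd Saturday is 2026-11-21.
December 2026 — 3rd Saturday is 2026-12-19.
3rd Saturday of January 2027: 2027-01-16.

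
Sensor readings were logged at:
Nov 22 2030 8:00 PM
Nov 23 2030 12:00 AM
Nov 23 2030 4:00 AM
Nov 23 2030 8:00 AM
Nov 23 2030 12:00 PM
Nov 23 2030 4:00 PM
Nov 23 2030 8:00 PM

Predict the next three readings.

Nov 24 2030 12:00 AM, Nov 24 2030 4:00 AM, Nov 24 2030 8:00 AM

The interval is a steady 4 hours (4, 4, 4, 4, 4, 4).
Nov 23 2030 8:00 PM + 4 h = Nov 24 2030 12:00 AM.
Nov 24 2030 12:00 AM + 4 h = Nov 24 2030 4:00 AM.
Nov 24 2030 4:00 AM + 4 h = Nov 24 2030 8:00 AM.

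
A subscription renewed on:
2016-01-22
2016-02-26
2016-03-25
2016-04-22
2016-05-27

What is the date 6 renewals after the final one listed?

2016-11-25

These are Fridays at 28- or 35-day spacing (35, 28, 28, 35).
The pattern: 4th Friday of the month.
June 2016 — 4th Friday is 2016-06-24.
July 2016 — 4th Friday is 2016-07-22.
August 2016 — 4th Friday is 2016-08-26.
September 2016 — 4th Friday is 2016-09-23.
October 2016 — 4th Friday is 2016-10-28.
4th Friday of November 2016: 2016-11-25.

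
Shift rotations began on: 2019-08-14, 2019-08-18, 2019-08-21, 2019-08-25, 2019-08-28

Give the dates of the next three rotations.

2019-09-01, 2019-09-04, 2019-09-08

Gaps: 4, 3, 4, 3 days — not constant, but cyclic with period 2.
The events fall on every Wednesday and Sunday.
Next Sunday: 2019-09-01.
Next Wednesday: 2019-09-04.
Next Sunday: 2019-09-08.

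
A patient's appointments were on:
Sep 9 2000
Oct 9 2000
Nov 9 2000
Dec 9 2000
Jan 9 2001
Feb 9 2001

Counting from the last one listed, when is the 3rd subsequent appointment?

May 9 2001

Each date is the 9th; the gaps (30, 31, 30, 31, 31) track the month lengths.
The rule is the 9th of each month.
March 2001: Mar 9 2001.
April 2001: Apr 9 2001.
Next: May 2001 → May 9 2001.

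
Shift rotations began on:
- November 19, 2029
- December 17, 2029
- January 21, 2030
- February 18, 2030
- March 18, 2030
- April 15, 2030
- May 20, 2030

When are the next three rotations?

Gaps: 28, 35, 28, 28, 28, 35 days — a mix of 28 and 35. Every date is a Monday.
Each is the 3rd Monday of its month.
June 2030 — 3rd Monday is June 17, 2030.
3rd Monday of July 2030: July 15, 2030.
3rd Monday of August 2030: August 19, 2030.

June 17, 2030; July 15, 2030; August 19, 2030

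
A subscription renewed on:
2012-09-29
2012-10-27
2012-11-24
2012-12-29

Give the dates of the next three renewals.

2013-01-26, 2013-02-23, 2013-03-30

All Saturdays; the gaps (28, 28, 35) vary with month length.
This is the last Saturday of each month.
Last Saturday of January 2013: 2013-01-26.
Last Saturday of February 2013: 2013-02-23.
Last Saturday of March 2013: 2013-03-30.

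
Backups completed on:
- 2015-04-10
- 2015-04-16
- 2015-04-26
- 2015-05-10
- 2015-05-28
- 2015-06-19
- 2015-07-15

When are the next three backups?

The spacing grows by 4 each time: 6, 10, 14, 18, 22, 26 days.
Next gap: 30 days. 2015-07-15 + 30 days = 2015-08-14.
Next gap: 34 days. 2015-08-14 + 34 days = 2015-09-17.
Next gap: 38 days. 2015-09-17 + 38 days = 2015-10-25.

2015-08-14, 2015-09-17, 2015-10-25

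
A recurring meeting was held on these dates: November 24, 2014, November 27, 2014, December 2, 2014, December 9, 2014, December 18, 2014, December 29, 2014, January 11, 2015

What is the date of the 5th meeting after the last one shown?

Intervals are 3, 5, 7, 9, 11, 13 days — an arithmetic progression with common difference 2.
Next gap: 15 days. January 11, 2015 + 15 days = January 26, 2015.
Next gap: 17 days. January 26, 2015 + 17 days = February 12, 2015.
Next gap: 19 days. February 12, 2015 + 19 days = March 3, 2015.
Next gap: 21 days. March 3, 2015 + 21 days = March 24, 2015.
Next gap: 23 days. March 24, 2015 + 23 days = April 16, 2015.

April 16, 2015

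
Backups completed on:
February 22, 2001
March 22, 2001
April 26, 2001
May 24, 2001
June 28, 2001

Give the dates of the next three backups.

All dates are Thursdays, 28, 35, 28, 35 days apart.
Specifically, the 4th Thursday of each month.
4th Thursday of July 2001: July 26, 2001.
August 2001 — 4th Thursday is August 23, 2001.
4th Thursday of September 2001: September 27, 2001.

July 26, 2001; August 23, 2001; September 27, 2001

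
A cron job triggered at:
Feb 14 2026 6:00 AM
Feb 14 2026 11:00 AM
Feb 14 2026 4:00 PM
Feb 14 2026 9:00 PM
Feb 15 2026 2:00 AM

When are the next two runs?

Feb 15 2026 7:00 AM, Feb 15 2026 12:00 PM

Gaps: 5, 5, 5, 5 hours — each event is 5 hours after the previous one.
Feb 15 2026 2:00 AM + 5 h = Feb 15 2026 7:00 AM.
Feb 15 2026 7:00 AM + 5 h = Feb 15 2026 12:00 PM.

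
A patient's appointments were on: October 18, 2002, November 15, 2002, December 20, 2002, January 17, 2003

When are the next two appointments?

February 21, 2003; March 21, 2003

Gaps: 28, 35, 28 days — a mix of 28 and 35. Every date is a Friday.
Each is the 3rd Friday of its month.
3rd Friday of February 2003: February 21, 2003.
3rd Friday of March 2003: March 21, 2003.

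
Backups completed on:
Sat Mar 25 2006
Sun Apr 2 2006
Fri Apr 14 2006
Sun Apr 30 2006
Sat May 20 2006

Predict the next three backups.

Tue Jun 13 2006, Tue Jul 11 2006, Sat Aug 12 2006

The spacing grows by 4 each time: 8, 12, 16, 20 days.
Next gap: 24 days. Sat May 20 2006 + 24 days = Tue Jun 13 2006.
Next gap: 28 days. Tue Jun 13 2006 + 28 days = Tue Jul 11 2006.
Next gap: 32 days. Tue Jul 11 2006 + 32 days = Sat Aug 12 2006.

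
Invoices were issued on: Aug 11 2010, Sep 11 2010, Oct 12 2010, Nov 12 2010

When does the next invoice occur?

Gaps between consecutive events: 31, 31, 31 days — a constant 31-day interval.
Nov 12 2010 + 31 days = Dec 13 2010.

Dec 13 2010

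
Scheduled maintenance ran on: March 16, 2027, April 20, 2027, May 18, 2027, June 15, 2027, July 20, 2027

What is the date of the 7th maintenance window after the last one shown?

February 15, 2028

These are Tuesdays at 28- or 35-day spacing (35, 28, 28, 35).
The pattern: 3rd Tuesday of the month.
3rd Tuesday of August 2027: August 17, 2027.
September 2027 — 3rd Tuesday is September 21, 2027.
October 2027 — 3rd Tuesday is October 19, 2027.
3rd Tuesday of November 2027: November 16, 2027.
December 2027 — 3rd Tuesday is December 21, 2027.
January 2028 — 3rd Tuesday is January 18, 2028.
3rd Tuesday of February 2028: February 15, 2028.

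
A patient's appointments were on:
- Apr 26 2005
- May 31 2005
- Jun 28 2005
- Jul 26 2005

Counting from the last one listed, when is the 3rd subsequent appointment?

Oct 25 2005

Every date is a Tuesday; gaps 35, 28, 28 days.
Each is the last Tuesday of its month (at least one falls on the 29th or later, ruling out '4th Tuesday').
Last Tuesday of August 2005: Aug 30 2005.
Last Tuesday of September 2005: Sep 27 2005.
October 2005 ends with Tuesday Oct 25 2005.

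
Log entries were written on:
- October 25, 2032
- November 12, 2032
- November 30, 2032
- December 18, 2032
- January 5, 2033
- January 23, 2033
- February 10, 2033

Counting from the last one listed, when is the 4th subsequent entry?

The spacing is 18, 18, 18, 18, 18, 18 days — always 18 days.
February 10, 2033 + 18 days = February 28, 2033.
February 28, 2033 + 18 days = March 18, 2033.
March 18, 2033 + 18 days = April 5, 2033.
April 5, 2033 + 18 days = April 23, 2033.

April 23, 2033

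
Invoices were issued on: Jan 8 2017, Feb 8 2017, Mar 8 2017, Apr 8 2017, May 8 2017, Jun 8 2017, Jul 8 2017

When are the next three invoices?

Gaps: 31, 28, 31, 30, 31, 30 days — not constant. Every event is on the 8th of the month.
Pattern: the 8th of each month.
Next: August 2017 → Aug 8 2017.
September 2017: Sep 8 2017.
October 2017: Oct 8 2017.

Aug 8 2017, Sep 8 2017, Oct 8 2017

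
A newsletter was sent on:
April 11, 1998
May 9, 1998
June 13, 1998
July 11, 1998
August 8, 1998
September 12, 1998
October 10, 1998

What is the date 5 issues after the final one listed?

All dates are Saturdays, 28, 35, 28, 28, 35, 28 days apart.
Specifically, the 2nd Saturday of each month.
November 1998 — 2nd Saturday is November 14, 1998.
December 1998 — 2nd Saturday is December 12, 1998.
January 1999 — 2nd Saturday is January 9, 1999.
2nd Saturday of February 1999: February 13, 1999.
2nd Saturday of March 1999: March 13, 1999.

March 13, 1999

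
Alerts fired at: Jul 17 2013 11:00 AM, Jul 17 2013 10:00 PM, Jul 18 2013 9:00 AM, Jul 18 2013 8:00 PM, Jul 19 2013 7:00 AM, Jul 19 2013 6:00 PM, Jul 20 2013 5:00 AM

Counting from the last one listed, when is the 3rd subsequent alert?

Gaps: 11, 11, 11, 11, 11, 11 hours — each event is 11 hours after the previous one.
Jul 20 2013 5:00 AM + 11 h = Jul 20 2013 4:00 PM.
Jul 20 2013 4:00 PM + 11 h = Jul 21 2013 3:00 AM.
Jul 21 2013 3:00 AM + 11 h = Jul 21 2013 2:00 PM.

Jul 21 2013 2:00 PM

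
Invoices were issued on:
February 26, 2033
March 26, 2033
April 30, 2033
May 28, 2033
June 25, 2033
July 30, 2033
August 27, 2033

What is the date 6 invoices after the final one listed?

February 25, 2034

All Saturdays; the gaps (28, 35, 28, 28, 35, 28) vary with month length.
This is the last Saturday of each month.
September 2033 ends with Saturday September 24, 2033.
October 2033 ends with Saturday October 29, 2033.
November 2033 ends with Saturday November 26, 2033.
December 2033 ends with Saturday December 31, 2033.
January 2034 ends with Saturday January 28, 2034.
February 2034 ends with Saturday February 25, 2034.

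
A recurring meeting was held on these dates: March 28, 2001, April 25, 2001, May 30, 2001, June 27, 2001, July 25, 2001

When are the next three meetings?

These are Wednesdays with 28, 35, 28, 28-day gaps.
Each is the final Wednesday of its month — May 30, 2001 is past the 28th, so '4th Wednesday' doesn't fit.
Last Wednesday of August 2001: August 29, 2001.
Last Wednesday of September 2001: September 26, 2001.
Last Wednesday of October 2001: October 31, 2001.

August 29, 2001; September 26, 2001; October 31, 2001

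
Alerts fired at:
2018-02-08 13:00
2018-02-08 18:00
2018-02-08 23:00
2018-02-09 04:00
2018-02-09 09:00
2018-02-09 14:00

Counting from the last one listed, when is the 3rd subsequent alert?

2018-02-10 05:00

Gaps: 5, 5, 5, 5, 5 hours — each event is 5 hours after the previous one.
2018-02-09 14:00 + 5 h = 2018-02-09 19:00.
2018-02-09 19:00 + 5 h = 2018-02-10 00:00.
2018-02-10 00:00 + 5 h = 2018-02-10 05:00.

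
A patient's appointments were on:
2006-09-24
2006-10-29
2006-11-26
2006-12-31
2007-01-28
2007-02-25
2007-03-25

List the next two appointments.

All Sundays; the gaps (35, 28, 35, 28, 28, 28) vary with month length.
This is the last Sunday of each month.
April 2007 ends with Sunday 2007-04-29.
May 2007 ends with Sunday 2007-05-27.

2007-04-29, 2007-05-27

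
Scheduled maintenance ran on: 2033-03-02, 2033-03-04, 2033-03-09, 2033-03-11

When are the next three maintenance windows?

2033-03-16, 2033-03-18, 2033-03-23

Every event lands on a Wednesday or Friday (gaps cycle 2, 5, 2).
So the schedule is: every Wednesday and Friday.
Next Wednesday: 2033-03-16.
Next Friday: 2033-03-18.
The following Wednesday is 2033-03-23.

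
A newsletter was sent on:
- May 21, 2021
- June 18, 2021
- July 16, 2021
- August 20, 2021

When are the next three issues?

September 17, 2021; October 15, 2021; November 19, 2021

These are Fridays at 28- or 35-day spacing (28, 28, 35).
The pattern: 3rd Friday of the month.
September 2021 — 3rd Friday is September 17, 2021.
October 2021 — 3rd Friday is October 15, 2021.
3rd Friday of November 2021: November 19, 2021.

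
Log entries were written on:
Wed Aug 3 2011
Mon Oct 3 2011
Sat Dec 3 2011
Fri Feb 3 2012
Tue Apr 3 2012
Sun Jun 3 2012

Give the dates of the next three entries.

Fri Aug 3 2012, Wed Oct 3 2012, Mon Dec 3 2012

Gaps: 61, 61, 62, 60, 61 days — not constant. Every event is on the 3rd of the month.
Pattern: the 3rd of every 2 months.
Next: August 2012 → Fri Aug 3 2012.
October 2012: Wed Oct 3 2012.
December 2012: Mon Dec 3 2012.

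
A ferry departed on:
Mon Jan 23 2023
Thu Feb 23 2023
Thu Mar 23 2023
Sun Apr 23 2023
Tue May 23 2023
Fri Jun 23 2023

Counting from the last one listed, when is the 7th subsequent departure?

Tue Jan 23 2024

The day-of-month is always 23 (31, 28, 31, 30, 31 days between events).
So this recurs on the 23rd of each month.
July 2023: Sun Jul 23 2023.
Next: August 2023 → Wed Aug 23 2023.
September 2023: Sat Sep 23 2023.
October 2023: Mon Oct 23 2023.
November 2023: Thu Nov 23 2023.
Next: December 2023 → Sat Dec 23 2023.
January 2024: Tue Jan 23 2024.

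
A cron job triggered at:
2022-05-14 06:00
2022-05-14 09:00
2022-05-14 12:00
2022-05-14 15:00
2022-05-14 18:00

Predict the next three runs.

2022-05-14 21:00, 2022-05-15 00:00, 2022-05-15 03:00

The interval is a steady 3 hours (3, 3, 3, 3).
2022-05-14 18:00 + 3 h = 2022-05-14 21:00.
2022-05-14 21:00 + 3 h = 2022-05-15 00:00.
2022-05-15 00:00 + 3 h = 2022-05-15 03:00.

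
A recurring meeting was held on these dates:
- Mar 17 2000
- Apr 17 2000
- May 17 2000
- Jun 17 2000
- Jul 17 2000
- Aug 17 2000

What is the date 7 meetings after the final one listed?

Mar 17 2001

Each date is the 17th; the gaps (31, 30, 31, 30, 31) track the month lengths.
The rule is the 17th of each month.
September 2000: Sep 17 2000.
Next: October 2000 → Oct 17 2000.
Next: November 2000 → Nov 17 2000.
December 2000: Dec 17 2000.
Next: January 2001 → Jan 17 2001.
February 2001: Feb 17 2001.
Next: March 2001 → Mar 17 2001.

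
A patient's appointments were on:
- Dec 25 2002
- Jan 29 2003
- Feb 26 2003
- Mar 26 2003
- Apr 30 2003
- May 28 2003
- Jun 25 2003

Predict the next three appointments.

Jul 30 2003, Aug 27 2003, Sep 24 2003

All Wednesdays; the gaps (35, 28, 28, 35, 28, 28) vary with month length.
This is the last Wednesday of each month.
Last Wednesday of July 2003: Jul 30 2003.
August 2003 ends with Wednesday Aug 27 2003.
September 2003 ends with Wednesday Sep 24 2003.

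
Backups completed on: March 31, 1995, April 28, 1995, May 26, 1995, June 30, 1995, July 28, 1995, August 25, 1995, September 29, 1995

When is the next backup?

October 27, 1995

These are Fridays with 28, 28, 35, 28, 28, 35-day gaps.
Each is the final Friday of its month — March 31, 1995 is past the 28th, so '4th Friday' doesn't fit.
October 1995 ends with Friday October 27, 1995.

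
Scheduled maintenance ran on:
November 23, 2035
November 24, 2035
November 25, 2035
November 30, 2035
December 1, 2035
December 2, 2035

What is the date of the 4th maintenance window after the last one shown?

The gap pattern 1, 1, 5, 1, 1 repeats every 3 events.
These are the Fridays, Saturdays and Sundays of each week.
Next Friday: December 7, 2035.
Next Saturday: December 8, 2035.
Next Sunday: December 9, 2035.
Next Friday: December 14, 2035.

December 14, 2035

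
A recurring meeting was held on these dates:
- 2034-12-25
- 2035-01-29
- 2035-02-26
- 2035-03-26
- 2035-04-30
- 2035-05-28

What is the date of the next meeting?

All Mondays; the gaps (35, 28, 28, 35, 28) vary with month length.
This is the last Monday of each month.
June 2035 ends with Monday 2035-06-25.

2035-06-25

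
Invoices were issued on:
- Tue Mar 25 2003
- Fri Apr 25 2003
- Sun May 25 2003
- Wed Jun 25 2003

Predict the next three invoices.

Fri Jul 25 2003, Mon Aug 25 2003, Thu Sep 25 2003

Each date is the 25th; the gaps (31, 30, 31) track the month lengths.
The rule is the 25th of each month.
Next: July 2003 → Fri Jul 25 2003.
Next: August 2003 → Mon Aug 25 2003.
September 2003: Thu Sep 25 2003.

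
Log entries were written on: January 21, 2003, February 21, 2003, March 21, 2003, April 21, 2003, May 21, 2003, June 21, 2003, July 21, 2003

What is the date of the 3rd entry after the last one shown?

October 21, 2003

The day-of-month is always 21 (31, 28, 31, 30, 31, 30 days between events).
So this recurs on the 21st of each month.
August 2003: August 21, 2003.
September 2003: September 21, 2003.
October 2003: October 21, 2003.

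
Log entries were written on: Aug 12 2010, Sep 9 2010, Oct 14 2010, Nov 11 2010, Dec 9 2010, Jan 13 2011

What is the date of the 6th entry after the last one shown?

Gaps: 28, 35, 28, 28, 35 days — a mix of 28 and 35. Every date is a Thursday.
Each is the 2nd Thursday of its month.
2nd Thursday of February 2011: Feb 10 2011.
March 2011 — 2nd Thursday is Mar 10 2011.
2nd Thursday of April 2011: Apr 14 2011.
2nd Thursday of May 2011: May 12 2011.
June 2011 — 2nd Thursday is Jun 9 2011.
2nd Thursday of July 2011: Jul 14 2011.

Jul 14 2011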